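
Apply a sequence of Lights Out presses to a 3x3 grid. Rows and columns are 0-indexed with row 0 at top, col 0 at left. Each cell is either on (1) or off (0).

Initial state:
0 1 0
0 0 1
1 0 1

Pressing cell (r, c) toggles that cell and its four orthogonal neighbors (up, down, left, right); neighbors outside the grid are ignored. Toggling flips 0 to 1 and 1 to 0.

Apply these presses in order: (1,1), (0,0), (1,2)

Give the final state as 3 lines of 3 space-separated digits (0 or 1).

Answer: 1 1 1
0 0 1
1 1 0

Derivation:
After press 1 at (1,1):
0 0 0
1 1 0
1 1 1

After press 2 at (0,0):
1 1 0
0 1 0
1 1 1

After press 3 at (1,2):
1 1 1
0 0 1
1 1 0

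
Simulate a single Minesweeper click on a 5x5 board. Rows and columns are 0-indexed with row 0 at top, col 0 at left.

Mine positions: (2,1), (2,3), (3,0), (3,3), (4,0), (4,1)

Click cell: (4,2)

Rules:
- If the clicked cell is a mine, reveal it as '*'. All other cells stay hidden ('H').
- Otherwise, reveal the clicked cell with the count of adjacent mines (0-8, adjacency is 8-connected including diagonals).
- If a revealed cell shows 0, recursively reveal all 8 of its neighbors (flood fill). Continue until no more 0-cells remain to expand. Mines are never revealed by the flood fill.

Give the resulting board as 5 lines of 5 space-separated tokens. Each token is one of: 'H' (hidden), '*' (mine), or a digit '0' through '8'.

H H H H H
H H H H H
H H H H H
H H H H H
H H 2 H H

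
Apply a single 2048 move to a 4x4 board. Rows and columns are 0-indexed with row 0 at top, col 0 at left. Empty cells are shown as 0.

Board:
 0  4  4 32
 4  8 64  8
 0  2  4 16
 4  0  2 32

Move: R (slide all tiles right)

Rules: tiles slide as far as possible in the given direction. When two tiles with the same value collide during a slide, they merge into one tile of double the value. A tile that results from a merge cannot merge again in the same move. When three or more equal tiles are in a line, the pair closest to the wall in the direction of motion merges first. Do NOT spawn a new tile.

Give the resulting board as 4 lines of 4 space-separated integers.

Slide right:
row 0: [0, 4, 4, 32] -> [0, 0, 8, 32]
row 1: [4, 8, 64, 8] -> [4, 8, 64, 8]
row 2: [0, 2, 4, 16] -> [0, 2, 4, 16]
row 3: [4, 0, 2, 32] -> [0, 4, 2, 32]

Answer:  0  0  8 32
 4  8 64  8
 0  2  4 16
 0  4  2 32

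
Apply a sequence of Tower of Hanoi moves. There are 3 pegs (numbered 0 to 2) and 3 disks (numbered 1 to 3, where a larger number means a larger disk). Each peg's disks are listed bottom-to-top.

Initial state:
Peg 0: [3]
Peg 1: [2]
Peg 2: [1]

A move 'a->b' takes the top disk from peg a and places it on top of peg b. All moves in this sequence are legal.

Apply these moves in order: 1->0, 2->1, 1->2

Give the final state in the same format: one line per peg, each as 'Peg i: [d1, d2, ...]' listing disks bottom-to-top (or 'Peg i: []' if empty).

Answer: Peg 0: [3, 2]
Peg 1: []
Peg 2: [1]

Derivation:
After move 1 (1->0):
Peg 0: [3, 2]
Peg 1: []
Peg 2: [1]

After move 2 (2->1):
Peg 0: [3, 2]
Peg 1: [1]
Peg 2: []

After move 3 (1->2):
Peg 0: [3, 2]
Peg 1: []
Peg 2: [1]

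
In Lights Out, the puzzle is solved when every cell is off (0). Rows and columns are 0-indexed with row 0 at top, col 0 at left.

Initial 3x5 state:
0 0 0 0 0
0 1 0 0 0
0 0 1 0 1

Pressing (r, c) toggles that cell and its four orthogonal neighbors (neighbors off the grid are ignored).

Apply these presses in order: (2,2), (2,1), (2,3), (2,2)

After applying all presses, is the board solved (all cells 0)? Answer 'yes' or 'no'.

After press 1 at (2,2):
0 0 0 0 0
0 1 1 0 0
0 1 0 1 1

After press 2 at (2,1):
0 0 0 0 0
0 0 1 0 0
1 0 1 1 1

After press 3 at (2,3):
0 0 0 0 0
0 0 1 1 0
1 0 0 0 0

After press 4 at (2,2):
0 0 0 0 0
0 0 0 1 0
1 1 1 1 0

Lights still on: 5

Answer: no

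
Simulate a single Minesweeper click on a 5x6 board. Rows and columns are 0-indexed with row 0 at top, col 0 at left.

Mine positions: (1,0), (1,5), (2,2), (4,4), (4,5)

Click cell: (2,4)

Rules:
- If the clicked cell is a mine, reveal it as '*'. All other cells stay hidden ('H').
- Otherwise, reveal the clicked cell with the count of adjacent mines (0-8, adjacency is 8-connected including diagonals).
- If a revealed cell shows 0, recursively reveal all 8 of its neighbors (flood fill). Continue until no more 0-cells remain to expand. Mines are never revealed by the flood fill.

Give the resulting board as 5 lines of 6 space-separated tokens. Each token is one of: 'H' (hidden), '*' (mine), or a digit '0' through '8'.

H H H H H H
H H H H H H
H H H H 1 H
H H H H H H
H H H H H H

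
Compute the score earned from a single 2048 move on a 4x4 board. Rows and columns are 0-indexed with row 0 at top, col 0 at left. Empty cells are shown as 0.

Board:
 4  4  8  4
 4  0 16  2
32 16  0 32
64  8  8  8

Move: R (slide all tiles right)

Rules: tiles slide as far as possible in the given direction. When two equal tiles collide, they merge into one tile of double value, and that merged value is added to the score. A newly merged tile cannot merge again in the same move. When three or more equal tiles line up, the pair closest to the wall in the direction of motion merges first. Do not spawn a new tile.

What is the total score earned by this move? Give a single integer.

Slide right:
row 0: [4, 4, 8, 4] -> [0, 8, 8, 4]  score +8 (running 8)
row 1: [4, 0, 16, 2] -> [0, 4, 16, 2]  score +0 (running 8)
row 2: [32, 16, 0, 32] -> [0, 32, 16, 32]  score +0 (running 8)
row 3: [64, 8, 8, 8] -> [0, 64, 8, 16]  score +16 (running 24)
Board after move:
 0  8  8  4
 0  4 16  2
 0 32 16 32
 0 64  8 16

Answer: 24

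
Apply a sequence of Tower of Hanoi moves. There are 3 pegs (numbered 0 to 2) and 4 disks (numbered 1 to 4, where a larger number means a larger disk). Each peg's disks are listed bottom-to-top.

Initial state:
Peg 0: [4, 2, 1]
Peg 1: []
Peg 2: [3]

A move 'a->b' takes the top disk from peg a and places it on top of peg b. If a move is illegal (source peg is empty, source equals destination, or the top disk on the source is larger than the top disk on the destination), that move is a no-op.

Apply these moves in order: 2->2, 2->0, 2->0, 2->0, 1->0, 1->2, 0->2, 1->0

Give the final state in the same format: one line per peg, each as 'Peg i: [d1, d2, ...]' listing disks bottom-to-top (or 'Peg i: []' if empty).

Answer: Peg 0: [4, 2]
Peg 1: []
Peg 2: [3, 1]

Derivation:
After move 1 (2->2):
Peg 0: [4, 2, 1]
Peg 1: []
Peg 2: [3]

After move 2 (2->0):
Peg 0: [4, 2, 1]
Peg 1: []
Peg 2: [3]

After move 3 (2->0):
Peg 0: [4, 2, 1]
Peg 1: []
Peg 2: [3]

After move 4 (2->0):
Peg 0: [4, 2, 1]
Peg 1: []
Peg 2: [3]

After move 5 (1->0):
Peg 0: [4, 2, 1]
Peg 1: []
Peg 2: [3]

After move 6 (1->2):
Peg 0: [4, 2, 1]
Peg 1: []
Peg 2: [3]

After move 7 (0->2):
Peg 0: [4, 2]
Peg 1: []
Peg 2: [3, 1]

After move 8 (1->0):
Peg 0: [4, 2]
Peg 1: []
Peg 2: [3, 1]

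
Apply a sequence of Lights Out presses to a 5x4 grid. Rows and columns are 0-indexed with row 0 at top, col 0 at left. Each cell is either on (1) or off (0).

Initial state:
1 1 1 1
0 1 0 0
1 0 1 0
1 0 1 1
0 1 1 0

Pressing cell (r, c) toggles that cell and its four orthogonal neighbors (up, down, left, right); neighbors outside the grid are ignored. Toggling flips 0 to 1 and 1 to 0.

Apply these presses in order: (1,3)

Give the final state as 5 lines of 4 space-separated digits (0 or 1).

After press 1 at (1,3):
1 1 1 0
0 1 1 1
1 0 1 1
1 0 1 1
0 1 1 0

Answer: 1 1 1 0
0 1 1 1
1 0 1 1
1 0 1 1
0 1 1 0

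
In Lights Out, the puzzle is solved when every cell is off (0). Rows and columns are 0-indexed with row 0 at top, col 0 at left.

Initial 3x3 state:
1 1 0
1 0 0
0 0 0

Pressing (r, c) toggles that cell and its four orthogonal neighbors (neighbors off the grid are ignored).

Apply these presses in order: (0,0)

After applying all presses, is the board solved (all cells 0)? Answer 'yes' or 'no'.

After press 1 at (0,0):
0 0 0
0 0 0
0 0 0

Lights still on: 0

Answer: yes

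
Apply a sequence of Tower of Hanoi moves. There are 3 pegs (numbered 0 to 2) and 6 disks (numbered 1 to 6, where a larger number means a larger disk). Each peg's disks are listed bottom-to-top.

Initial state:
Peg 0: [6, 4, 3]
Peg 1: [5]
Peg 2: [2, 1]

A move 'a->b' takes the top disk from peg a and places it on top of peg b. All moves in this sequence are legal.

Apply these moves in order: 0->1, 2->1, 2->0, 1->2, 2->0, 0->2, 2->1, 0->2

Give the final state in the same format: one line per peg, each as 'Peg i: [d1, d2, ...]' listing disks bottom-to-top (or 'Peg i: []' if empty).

Answer: Peg 0: [6, 4]
Peg 1: [5, 3, 1]
Peg 2: [2]

Derivation:
After move 1 (0->1):
Peg 0: [6, 4]
Peg 1: [5, 3]
Peg 2: [2, 1]

After move 2 (2->1):
Peg 0: [6, 4]
Peg 1: [5, 3, 1]
Peg 2: [2]

After move 3 (2->0):
Peg 0: [6, 4, 2]
Peg 1: [5, 3, 1]
Peg 2: []

After move 4 (1->2):
Peg 0: [6, 4, 2]
Peg 1: [5, 3]
Peg 2: [1]

After move 5 (2->0):
Peg 0: [6, 4, 2, 1]
Peg 1: [5, 3]
Peg 2: []

After move 6 (0->2):
Peg 0: [6, 4, 2]
Peg 1: [5, 3]
Peg 2: [1]

After move 7 (2->1):
Peg 0: [6, 4, 2]
Peg 1: [5, 3, 1]
Peg 2: []

After move 8 (0->2):
Peg 0: [6, 4]
Peg 1: [5, 3, 1]
Peg 2: [2]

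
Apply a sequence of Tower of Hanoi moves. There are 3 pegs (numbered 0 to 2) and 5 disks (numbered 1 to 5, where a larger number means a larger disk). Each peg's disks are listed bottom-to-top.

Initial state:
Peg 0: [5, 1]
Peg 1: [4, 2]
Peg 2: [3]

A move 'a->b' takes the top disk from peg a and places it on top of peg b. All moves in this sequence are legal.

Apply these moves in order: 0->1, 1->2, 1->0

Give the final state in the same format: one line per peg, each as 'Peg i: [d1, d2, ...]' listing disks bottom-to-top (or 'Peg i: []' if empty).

After move 1 (0->1):
Peg 0: [5]
Peg 1: [4, 2, 1]
Peg 2: [3]

After move 2 (1->2):
Peg 0: [5]
Peg 1: [4, 2]
Peg 2: [3, 1]

After move 3 (1->0):
Peg 0: [5, 2]
Peg 1: [4]
Peg 2: [3, 1]

Answer: Peg 0: [5, 2]
Peg 1: [4]
Peg 2: [3, 1]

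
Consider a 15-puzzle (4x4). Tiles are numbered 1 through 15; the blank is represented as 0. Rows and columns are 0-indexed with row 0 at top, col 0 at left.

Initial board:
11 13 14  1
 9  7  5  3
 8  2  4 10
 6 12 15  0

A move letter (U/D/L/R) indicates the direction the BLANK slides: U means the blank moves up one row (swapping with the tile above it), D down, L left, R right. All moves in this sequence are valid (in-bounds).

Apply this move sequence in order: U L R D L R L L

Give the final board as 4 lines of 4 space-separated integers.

After move 1 (U):
11 13 14  1
 9  7  5  3
 8  2  4  0
 6 12 15 10

After move 2 (L):
11 13 14  1
 9  7  5  3
 8  2  0  4
 6 12 15 10

After move 3 (R):
11 13 14  1
 9  7  5  3
 8  2  4  0
 6 12 15 10

After move 4 (D):
11 13 14  1
 9  7  5  3
 8  2  4 10
 6 12 15  0

After move 5 (L):
11 13 14  1
 9  7  5  3
 8  2  4 10
 6 12  0 15

After move 6 (R):
11 13 14  1
 9  7  5  3
 8  2  4 10
 6 12 15  0

After move 7 (L):
11 13 14  1
 9  7  5  3
 8  2  4 10
 6 12  0 15

After move 8 (L):
11 13 14  1
 9  7  5  3
 8  2  4 10
 6  0 12 15

Answer: 11 13 14  1
 9  7  5  3
 8  2  4 10
 6  0 12 15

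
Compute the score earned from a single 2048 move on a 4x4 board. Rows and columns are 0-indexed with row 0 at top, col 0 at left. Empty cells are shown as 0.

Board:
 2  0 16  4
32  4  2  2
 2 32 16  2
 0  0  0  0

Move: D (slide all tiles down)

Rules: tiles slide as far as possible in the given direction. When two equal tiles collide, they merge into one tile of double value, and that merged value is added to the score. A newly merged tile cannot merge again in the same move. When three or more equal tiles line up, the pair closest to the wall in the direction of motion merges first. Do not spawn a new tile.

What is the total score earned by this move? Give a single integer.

Answer: 4

Derivation:
Slide down:
col 0: [2, 32, 2, 0] -> [0, 2, 32, 2]  score +0 (running 0)
col 1: [0, 4, 32, 0] -> [0, 0, 4, 32]  score +0 (running 0)
col 2: [16, 2, 16, 0] -> [0, 16, 2, 16]  score +0 (running 0)
col 3: [4, 2, 2, 0] -> [0, 0, 4, 4]  score +4 (running 4)
Board after move:
 0  0  0  0
 2  0 16  0
32  4  2  4
 2 32 16  4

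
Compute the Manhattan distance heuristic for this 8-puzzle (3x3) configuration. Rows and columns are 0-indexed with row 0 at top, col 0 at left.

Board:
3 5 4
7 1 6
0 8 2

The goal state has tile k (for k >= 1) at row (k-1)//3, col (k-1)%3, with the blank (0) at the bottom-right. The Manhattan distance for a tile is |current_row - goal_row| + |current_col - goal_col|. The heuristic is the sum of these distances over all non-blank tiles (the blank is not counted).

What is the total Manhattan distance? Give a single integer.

Answer: 12

Derivation:
Tile 3: (0,0)->(0,2) = 2
Tile 5: (0,1)->(1,1) = 1
Tile 4: (0,2)->(1,0) = 3
Tile 7: (1,0)->(2,0) = 1
Tile 1: (1,1)->(0,0) = 2
Tile 6: (1,2)->(1,2) = 0
Tile 8: (2,1)->(2,1) = 0
Tile 2: (2,2)->(0,1) = 3
Sum: 2 + 1 + 3 + 1 + 2 + 0 + 0 + 3 = 12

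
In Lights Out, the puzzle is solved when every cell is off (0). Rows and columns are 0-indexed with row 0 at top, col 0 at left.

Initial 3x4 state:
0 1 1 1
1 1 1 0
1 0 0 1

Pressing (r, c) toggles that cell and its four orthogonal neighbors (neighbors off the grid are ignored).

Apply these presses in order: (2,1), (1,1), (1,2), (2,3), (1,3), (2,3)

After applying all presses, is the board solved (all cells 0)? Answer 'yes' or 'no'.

After press 1 at (2,1):
0 1 1 1
1 0 1 0
0 1 1 1

After press 2 at (1,1):
0 0 1 1
0 1 0 0
0 0 1 1

After press 3 at (1,2):
0 0 0 1
0 0 1 1
0 0 0 1

After press 4 at (2,3):
0 0 0 1
0 0 1 0
0 0 1 0

After press 5 at (1,3):
0 0 0 0
0 0 0 1
0 0 1 1

After press 6 at (2,3):
0 0 0 0
0 0 0 0
0 0 0 0

Lights still on: 0

Answer: yes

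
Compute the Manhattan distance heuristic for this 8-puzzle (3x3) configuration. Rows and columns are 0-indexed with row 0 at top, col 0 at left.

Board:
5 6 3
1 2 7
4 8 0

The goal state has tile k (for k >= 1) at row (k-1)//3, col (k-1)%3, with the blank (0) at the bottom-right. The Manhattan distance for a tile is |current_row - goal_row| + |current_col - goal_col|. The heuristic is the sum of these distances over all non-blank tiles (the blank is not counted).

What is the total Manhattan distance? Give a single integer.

Tile 5: (0,0)->(1,1) = 2
Tile 6: (0,1)->(1,2) = 2
Tile 3: (0,2)->(0,2) = 0
Tile 1: (1,0)->(0,0) = 1
Tile 2: (1,1)->(0,1) = 1
Tile 7: (1,2)->(2,0) = 3
Tile 4: (2,0)->(1,0) = 1
Tile 8: (2,1)->(2,1) = 0
Sum: 2 + 2 + 0 + 1 + 1 + 3 + 1 + 0 = 10

Answer: 10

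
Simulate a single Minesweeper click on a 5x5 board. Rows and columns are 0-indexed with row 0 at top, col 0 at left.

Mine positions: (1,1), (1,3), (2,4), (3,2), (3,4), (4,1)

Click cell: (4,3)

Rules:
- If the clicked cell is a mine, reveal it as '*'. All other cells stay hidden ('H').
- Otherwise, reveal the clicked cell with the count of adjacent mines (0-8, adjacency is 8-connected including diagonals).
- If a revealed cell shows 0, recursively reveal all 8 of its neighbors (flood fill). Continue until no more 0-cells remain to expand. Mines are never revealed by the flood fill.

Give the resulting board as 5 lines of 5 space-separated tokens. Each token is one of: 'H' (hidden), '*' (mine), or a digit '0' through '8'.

H H H H H
H H H H H
H H H H H
H H H H H
H H H 2 H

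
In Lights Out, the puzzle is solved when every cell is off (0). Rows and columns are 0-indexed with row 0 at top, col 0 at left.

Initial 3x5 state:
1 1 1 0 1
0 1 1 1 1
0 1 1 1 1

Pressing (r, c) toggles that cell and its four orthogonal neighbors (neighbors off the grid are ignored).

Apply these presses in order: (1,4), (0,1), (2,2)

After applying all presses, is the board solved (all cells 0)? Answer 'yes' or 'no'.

After press 1 at (1,4):
1 1 1 0 0
0 1 1 0 0
0 1 1 1 0

After press 2 at (0,1):
0 0 0 0 0
0 0 1 0 0
0 1 1 1 0

After press 3 at (2,2):
0 0 0 0 0
0 0 0 0 0
0 0 0 0 0

Lights still on: 0

Answer: yes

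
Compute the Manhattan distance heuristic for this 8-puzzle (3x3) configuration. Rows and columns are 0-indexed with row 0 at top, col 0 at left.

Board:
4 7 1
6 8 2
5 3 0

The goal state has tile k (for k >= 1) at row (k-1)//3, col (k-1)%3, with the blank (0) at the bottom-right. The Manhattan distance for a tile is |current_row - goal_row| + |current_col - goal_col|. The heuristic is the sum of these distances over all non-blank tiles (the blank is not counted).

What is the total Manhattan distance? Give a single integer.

Answer: 16

Derivation:
Tile 4: at (0,0), goal (1,0), distance |0-1|+|0-0| = 1
Tile 7: at (0,1), goal (2,0), distance |0-2|+|1-0| = 3
Tile 1: at (0,2), goal (0,0), distance |0-0|+|2-0| = 2
Tile 6: at (1,0), goal (1,2), distance |1-1|+|0-2| = 2
Tile 8: at (1,1), goal (2,1), distance |1-2|+|1-1| = 1
Tile 2: at (1,2), goal (0,1), distance |1-0|+|2-1| = 2
Tile 5: at (2,0), goal (1,1), distance |2-1|+|0-1| = 2
Tile 3: at (2,1), goal (0,2), distance |2-0|+|1-2| = 3
Sum: 1 + 3 + 2 + 2 + 1 + 2 + 2 + 3 = 16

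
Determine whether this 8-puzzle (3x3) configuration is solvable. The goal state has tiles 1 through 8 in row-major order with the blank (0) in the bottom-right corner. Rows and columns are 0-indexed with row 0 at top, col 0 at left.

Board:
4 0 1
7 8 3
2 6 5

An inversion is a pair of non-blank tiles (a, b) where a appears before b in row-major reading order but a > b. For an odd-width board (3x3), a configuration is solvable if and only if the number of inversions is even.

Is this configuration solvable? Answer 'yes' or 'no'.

Answer: no

Derivation:
Inversions (pairs i<j in row-major order where tile[i] > tile[j] > 0): 13
13 is odd, so the puzzle is not solvable.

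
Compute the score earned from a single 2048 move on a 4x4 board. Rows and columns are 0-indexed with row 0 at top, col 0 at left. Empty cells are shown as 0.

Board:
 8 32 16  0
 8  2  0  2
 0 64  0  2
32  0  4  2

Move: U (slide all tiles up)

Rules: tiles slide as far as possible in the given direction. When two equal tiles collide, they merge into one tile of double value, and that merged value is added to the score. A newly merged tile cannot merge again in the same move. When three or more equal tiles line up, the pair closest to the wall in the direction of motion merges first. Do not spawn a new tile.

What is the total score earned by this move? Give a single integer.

Answer: 20

Derivation:
Slide up:
col 0: [8, 8, 0, 32] -> [16, 32, 0, 0]  score +16 (running 16)
col 1: [32, 2, 64, 0] -> [32, 2, 64, 0]  score +0 (running 16)
col 2: [16, 0, 0, 4] -> [16, 4, 0, 0]  score +0 (running 16)
col 3: [0, 2, 2, 2] -> [4, 2, 0, 0]  score +4 (running 20)
Board after move:
16 32 16  4
32  2  4  2
 0 64  0  0
 0  0  0  0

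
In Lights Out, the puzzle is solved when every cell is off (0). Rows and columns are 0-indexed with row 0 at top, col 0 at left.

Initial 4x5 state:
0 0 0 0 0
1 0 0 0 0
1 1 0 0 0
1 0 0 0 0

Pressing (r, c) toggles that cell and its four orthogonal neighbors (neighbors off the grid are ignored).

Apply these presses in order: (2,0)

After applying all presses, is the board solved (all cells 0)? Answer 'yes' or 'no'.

After press 1 at (2,0):
0 0 0 0 0
0 0 0 0 0
0 0 0 0 0
0 0 0 0 0

Lights still on: 0

Answer: yes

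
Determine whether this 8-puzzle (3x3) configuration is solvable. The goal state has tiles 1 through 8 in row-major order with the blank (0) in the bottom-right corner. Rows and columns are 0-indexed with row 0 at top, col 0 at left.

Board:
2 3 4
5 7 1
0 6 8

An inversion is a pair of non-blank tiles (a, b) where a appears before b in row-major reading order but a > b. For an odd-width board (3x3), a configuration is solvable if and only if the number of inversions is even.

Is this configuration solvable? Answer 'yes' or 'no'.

Inversions (pairs i<j in row-major order where tile[i] > tile[j] > 0): 6
6 is even, so the puzzle is solvable.

Answer: yes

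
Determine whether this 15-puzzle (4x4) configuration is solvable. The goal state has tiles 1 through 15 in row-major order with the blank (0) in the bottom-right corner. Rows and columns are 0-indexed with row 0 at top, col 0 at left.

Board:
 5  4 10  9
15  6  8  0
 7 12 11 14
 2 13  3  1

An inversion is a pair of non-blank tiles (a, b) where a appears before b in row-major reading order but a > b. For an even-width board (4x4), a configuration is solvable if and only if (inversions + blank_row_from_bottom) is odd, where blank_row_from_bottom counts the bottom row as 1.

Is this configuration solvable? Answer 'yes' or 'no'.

Inversions: 55
Blank is in row 1 (0-indexed from top), which is row 3 counting from the bottom (bottom = 1).
55 + 3 = 58, which is even, so the puzzle is not solvable.

Answer: no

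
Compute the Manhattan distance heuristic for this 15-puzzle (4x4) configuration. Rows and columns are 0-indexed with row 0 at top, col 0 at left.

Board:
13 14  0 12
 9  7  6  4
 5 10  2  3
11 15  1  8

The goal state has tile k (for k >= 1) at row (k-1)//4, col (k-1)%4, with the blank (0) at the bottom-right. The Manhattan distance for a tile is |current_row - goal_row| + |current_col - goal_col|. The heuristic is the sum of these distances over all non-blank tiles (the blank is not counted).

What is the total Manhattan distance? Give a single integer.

Tile 13: (0,0)->(3,0) = 3
Tile 14: (0,1)->(3,1) = 3
Tile 12: (0,3)->(2,3) = 2
Tile 9: (1,0)->(2,0) = 1
Tile 7: (1,1)->(1,2) = 1
Tile 6: (1,2)->(1,1) = 1
Tile 4: (1,3)->(0,3) = 1
Tile 5: (2,0)->(1,0) = 1
Tile 10: (2,1)->(2,1) = 0
Tile 2: (2,2)->(0,1) = 3
Tile 3: (2,3)->(0,2) = 3
Tile 11: (3,0)->(2,2) = 3
Tile 15: (3,1)->(3,2) = 1
Tile 1: (3,2)->(0,0) = 5
Tile 8: (3,3)->(1,3) = 2
Sum: 3 + 3 + 2 + 1 + 1 + 1 + 1 + 1 + 0 + 3 + 3 + 3 + 1 + 5 + 2 = 30

Answer: 30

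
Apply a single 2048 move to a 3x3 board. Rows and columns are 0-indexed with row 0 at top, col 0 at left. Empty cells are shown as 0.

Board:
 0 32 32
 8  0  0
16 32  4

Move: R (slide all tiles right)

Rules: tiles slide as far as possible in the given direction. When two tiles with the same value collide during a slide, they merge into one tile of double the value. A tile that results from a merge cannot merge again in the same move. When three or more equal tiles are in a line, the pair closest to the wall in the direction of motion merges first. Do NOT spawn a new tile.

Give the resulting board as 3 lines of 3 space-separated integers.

Answer:  0  0 64
 0  0  8
16 32  4

Derivation:
Slide right:
row 0: [0, 32, 32] -> [0, 0, 64]
row 1: [8, 0, 0] -> [0, 0, 8]
row 2: [16, 32, 4] -> [16, 32, 4]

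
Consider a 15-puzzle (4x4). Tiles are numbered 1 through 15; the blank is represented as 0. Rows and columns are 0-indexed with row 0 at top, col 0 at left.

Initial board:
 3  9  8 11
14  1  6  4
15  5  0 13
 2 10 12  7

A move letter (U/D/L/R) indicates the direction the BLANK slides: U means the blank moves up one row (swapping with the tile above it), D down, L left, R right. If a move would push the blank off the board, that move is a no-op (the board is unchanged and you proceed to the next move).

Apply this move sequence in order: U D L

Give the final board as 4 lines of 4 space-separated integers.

Answer:  3  9  8 11
14  1  6  4
15  0  5 13
 2 10 12  7

Derivation:
After move 1 (U):
 3  9  8 11
14  1  0  4
15  5  6 13
 2 10 12  7

After move 2 (D):
 3  9  8 11
14  1  6  4
15  5  0 13
 2 10 12  7

After move 3 (L):
 3  9  8 11
14  1  6  4
15  0  5 13
 2 10 12  7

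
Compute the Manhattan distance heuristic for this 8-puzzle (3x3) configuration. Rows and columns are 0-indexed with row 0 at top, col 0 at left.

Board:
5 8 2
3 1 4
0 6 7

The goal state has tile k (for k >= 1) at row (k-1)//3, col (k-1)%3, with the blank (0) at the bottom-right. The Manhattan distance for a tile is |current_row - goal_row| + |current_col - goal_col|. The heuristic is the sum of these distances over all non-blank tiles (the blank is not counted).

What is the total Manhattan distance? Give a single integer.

Tile 5: at (0,0), goal (1,1), distance |0-1|+|0-1| = 2
Tile 8: at (0,1), goal (2,1), distance |0-2|+|1-1| = 2
Tile 2: at (0,2), goal (0,1), distance |0-0|+|2-1| = 1
Tile 3: at (1,0), goal (0,2), distance |1-0|+|0-2| = 3
Tile 1: at (1,1), goal (0,0), distance |1-0|+|1-0| = 2
Tile 4: at (1,2), goal (1,0), distance |1-1|+|2-0| = 2
Tile 6: at (2,1), goal (1,2), distance |2-1|+|1-2| = 2
Tile 7: at (2,2), goal (2,0), distance |2-2|+|2-0| = 2
Sum: 2 + 2 + 1 + 3 + 2 + 2 + 2 + 2 = 16

Answer: 16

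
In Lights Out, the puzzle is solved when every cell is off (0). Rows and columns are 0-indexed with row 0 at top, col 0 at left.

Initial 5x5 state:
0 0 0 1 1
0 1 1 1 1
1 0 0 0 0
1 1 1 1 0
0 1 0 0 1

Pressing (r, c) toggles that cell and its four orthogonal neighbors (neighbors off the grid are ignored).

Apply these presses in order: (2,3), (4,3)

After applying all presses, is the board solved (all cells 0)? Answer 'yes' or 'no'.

Answer: no

Derivation:
After press 1 at (2,3):
0 0 0 1 1
0 1 1 0 1
1 0 1 1 1
1 1 1 0 0
0 1 0 0 1

After press 2 at (4,3):
0 0 0 1 1
0 1 1 0 1
1 0 1 1 1
1 1 1 1 0
0 1 1 1 0

Lights still on: 16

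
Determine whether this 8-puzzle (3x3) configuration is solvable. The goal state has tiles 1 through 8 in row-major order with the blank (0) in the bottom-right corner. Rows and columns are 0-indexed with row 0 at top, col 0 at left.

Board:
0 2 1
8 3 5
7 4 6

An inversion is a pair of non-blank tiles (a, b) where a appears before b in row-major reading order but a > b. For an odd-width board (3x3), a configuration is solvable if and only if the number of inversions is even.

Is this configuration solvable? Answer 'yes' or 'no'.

Answer: no

Derivation:
Inversions (pairs i<j in row-major order where tile[i] > tile[j] > 0): 9
9 is odd, so the puzzle is not solvable.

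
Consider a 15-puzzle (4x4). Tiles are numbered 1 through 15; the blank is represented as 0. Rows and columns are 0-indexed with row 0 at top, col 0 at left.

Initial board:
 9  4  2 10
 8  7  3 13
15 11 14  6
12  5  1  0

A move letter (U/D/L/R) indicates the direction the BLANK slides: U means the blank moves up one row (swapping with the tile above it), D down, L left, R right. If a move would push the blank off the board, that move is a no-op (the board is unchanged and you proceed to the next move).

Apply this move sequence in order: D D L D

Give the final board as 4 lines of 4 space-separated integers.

Answer:  9  4  2 10
 8  7  3 13
15 11 14  6
12  5  0  1

Derivation:
After move 1 (D):
 9  4  2 10
 8  7  3 13
15 11 14  6
12  5  1  0

After move 2 (D):
 9  4  2 10
 8  7  3 13
15 11 14  6
12  5  1  0

After move 3 (L):
 9  4  2 10
 8  7  3 13
15 11 14  6
12  5  0  1

After move 4 (D):
 9  4  2 10
 8  7  3 13
15 11 14  6
12  5  0  1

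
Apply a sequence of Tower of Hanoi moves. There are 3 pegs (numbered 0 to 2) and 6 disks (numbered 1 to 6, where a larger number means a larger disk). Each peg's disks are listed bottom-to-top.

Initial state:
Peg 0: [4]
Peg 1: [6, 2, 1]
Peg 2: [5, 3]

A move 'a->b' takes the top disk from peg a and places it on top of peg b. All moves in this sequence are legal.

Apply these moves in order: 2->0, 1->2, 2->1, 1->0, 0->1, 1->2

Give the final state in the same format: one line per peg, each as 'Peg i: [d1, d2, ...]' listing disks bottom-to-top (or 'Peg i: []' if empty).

Answer: Peg 0: [4, 3]
Peg 1: [6, 2]
Peg 2: [5, 1]

Derivation:
After move 1 (2->0):
Peg 0: [4, 3]
Peg 1: [6, 2, 1]
Peg 2: [5]

After move 2 (1->2):
Peg 0: [4, 3]
Peg 1: [6, 2]
Peg 2: [5, 1]

After move 3 (2->1):
Peg 0: [4, 3]
Peg 1: [6, 2, 1]
Peg 2: [5]

After move 4 (1->0):
Peg 0: [4, 3, 1]
Peg 1: [6, 2]
Peg 2: [5]

After move 5 (0->1):
Peg 0: [4, 3]
Peg 1: [6, 2, 1]
Peg 2: [5]

After move 6 (1->2):
Peg 0: [4, 3]
Peg 1: [6, 2]
Peg 2: [5, 1]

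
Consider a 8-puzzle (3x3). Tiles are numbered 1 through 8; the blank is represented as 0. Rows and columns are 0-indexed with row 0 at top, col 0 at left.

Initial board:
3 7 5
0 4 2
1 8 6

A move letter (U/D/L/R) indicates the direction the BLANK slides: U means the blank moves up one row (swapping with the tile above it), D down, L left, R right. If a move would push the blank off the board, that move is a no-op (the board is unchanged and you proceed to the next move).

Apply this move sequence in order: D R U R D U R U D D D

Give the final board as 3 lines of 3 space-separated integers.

After move 1 (D):
3 7 5
1 4 2
0 8 6

After move 2 (R):
3 7 5
1 4 2
8 0 6

After move 3 (U):
3 7 5
1 0 2
8 4 6

After move 4 (R):
3 7 5
1 2 0
8 4 6

After move 5 (D):
3 7 5
1 2 6
8 4 0

After move 6 (U):
3 7 5
1 2 0
8 4 6

After move 7 (R):
3 7 5
1 2 0
8 4 6

After move 8 (U):
3 7 0
1 2 5
8 4 6

After move 9 (D):
3 7 5
1 2 0
8 4 6

After move 10 (D):
3 7 5
1 2 6
8 4 0

After move 11 (D):
3 7 5
1 2 6
8 4 0

Answer: 3 7 5
1 2 6
8 4 0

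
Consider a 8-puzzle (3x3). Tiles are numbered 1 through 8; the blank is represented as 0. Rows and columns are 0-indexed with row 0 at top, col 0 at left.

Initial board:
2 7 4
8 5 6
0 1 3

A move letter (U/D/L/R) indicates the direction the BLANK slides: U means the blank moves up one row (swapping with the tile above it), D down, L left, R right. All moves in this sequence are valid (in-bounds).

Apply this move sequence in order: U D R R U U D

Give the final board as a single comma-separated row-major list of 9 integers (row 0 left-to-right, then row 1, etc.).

Answer: 2, 7, 4, 8, 5, 0, 1, 3, 6

Derivation:
After move 1 (U):
2 7 4
0 5 6
8 1 3

After move 2 (D):
2 7 4
8 5 6
0 1 3

After move 3 (R):
2 7 4
8 5 6
1 0 3

After move 4 (R):
2 7 4
8 5 6
1 3 0

After move 5 (U):
2 7 4
8 5 0
1 3 6

After move 6 (U):
2 7 0
8 5 4
1 3 6

After move 7 (D):
2 7 4
8 5 0
1 3 6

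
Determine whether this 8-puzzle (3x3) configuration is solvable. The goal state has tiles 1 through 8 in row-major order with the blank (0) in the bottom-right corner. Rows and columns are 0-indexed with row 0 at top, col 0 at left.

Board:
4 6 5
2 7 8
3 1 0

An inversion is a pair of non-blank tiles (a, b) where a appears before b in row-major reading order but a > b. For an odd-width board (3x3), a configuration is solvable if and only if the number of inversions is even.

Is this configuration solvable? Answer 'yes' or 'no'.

Inversions (pairs i<j in row-major order where tile[i] > tile[j] > 0): 16
16 is even, so the puzzle is solvable.

Answer: yes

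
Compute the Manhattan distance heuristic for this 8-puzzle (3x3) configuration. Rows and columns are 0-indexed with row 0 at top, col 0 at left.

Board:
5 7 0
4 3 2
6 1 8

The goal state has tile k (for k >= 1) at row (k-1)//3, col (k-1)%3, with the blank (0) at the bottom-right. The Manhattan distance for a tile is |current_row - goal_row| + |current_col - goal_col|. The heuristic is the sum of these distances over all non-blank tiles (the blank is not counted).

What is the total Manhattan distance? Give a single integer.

Answer: 16

Derivation:
Tile 5: (0,0)->(1,1) = 2
Tile 7: (0,1)->(2,0) = 3
Tile 4: (1,0)->(1,0) = 0
Tile 3: (1,1)->(0,2) = 2
Tile 2: (1,2)->(0,1) = 2
Tile 6: (2,0)->(1,2) = 3
Tile 1: (2,1)->(0,0) = 3
Tile 8: (2,2)->(2,1) = 1
Sum: 2 + 3 + 0 + 2 + 2 + 3 + 3 + 1 = 16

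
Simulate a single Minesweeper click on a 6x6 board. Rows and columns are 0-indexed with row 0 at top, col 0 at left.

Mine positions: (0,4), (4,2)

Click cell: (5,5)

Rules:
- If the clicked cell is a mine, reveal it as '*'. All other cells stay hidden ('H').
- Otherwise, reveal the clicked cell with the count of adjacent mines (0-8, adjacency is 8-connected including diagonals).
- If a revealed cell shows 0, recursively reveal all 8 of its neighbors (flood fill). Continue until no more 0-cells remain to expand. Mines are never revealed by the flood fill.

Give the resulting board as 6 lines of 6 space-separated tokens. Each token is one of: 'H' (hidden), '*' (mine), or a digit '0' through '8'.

0 0 0 1 H H
0 0 0 1 1 1
0 0 0 0 0 0
0 1 1 1 0 0
0 1 H 1 0 0
0 1 H 1 0 0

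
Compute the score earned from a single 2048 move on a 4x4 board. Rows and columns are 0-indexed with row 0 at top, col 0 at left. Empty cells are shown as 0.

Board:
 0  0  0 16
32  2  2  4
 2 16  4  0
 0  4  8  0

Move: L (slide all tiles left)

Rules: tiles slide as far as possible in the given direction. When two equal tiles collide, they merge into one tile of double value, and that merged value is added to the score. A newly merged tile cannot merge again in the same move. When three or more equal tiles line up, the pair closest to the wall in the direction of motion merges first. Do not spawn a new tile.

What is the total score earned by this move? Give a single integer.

Answer: 4

Derivation:
Slide left:
row 0: [0, 0, 0, 16] -> [16, 0, 0, 0]  score +0 (running 0)
row 1: [32, 2, 2, 4] -> [32, 4, 4, 0]  score +4 (running 4)
row 2: [2, 16, 4, 0] -> [2, 16, 4, 0]  score +0 (running 4)
row 3: [0, 4, 8, 0] -> [4, 8, 0, 0]  score +0 (running 4)
Board after move:
16  0  0  0
32  4  4  0
 2 16  4  0
 4  8  0  0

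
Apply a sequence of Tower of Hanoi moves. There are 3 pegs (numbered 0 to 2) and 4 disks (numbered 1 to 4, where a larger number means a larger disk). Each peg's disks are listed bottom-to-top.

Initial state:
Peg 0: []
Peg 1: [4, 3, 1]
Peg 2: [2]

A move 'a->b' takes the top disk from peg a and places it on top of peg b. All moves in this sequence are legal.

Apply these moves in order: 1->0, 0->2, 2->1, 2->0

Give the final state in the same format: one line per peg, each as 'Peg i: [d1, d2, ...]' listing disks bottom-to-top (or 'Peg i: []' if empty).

Answer: Peg 0: [2]
Peg 1: [4, 3, 1]
Peg 2: []

Derivation:
After move 1 (1->0):
Peg 0: [1]
Peg 1: [4, 3]
Peg 2: [2]

After move 2 (0->2):
Peg 0: []
Peg 1: [4, 3]
Peg 2: [2, 1]

After move 3 (2->1):
Peg 0: []
Peg 1: [4, 3, 1]
Peg 2: [2]

After move 4 (2->0):
Peg 0: [2]
Peg 1: [4, 3, 1]
Peg 2: []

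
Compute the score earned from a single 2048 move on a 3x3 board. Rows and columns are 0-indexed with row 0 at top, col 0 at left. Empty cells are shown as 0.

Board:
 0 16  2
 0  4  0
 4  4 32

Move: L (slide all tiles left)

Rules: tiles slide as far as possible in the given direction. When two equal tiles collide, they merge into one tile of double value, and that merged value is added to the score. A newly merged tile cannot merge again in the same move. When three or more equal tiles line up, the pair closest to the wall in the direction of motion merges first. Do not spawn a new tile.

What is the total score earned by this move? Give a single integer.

Answer: 8

Derivation:
Slide left:
row 0: [0, 16, 2] -> [16, 2, 0]  score +0 (running 0)
row 1: [0, 4, 0] -> [4, 0, 0]  score +0 (running 0)
row 2: [4, 4, 32] -> [8, 32, 0]  score +8 (running 8)
Board after move:
16  2  0
 4  0  0
 8 32  0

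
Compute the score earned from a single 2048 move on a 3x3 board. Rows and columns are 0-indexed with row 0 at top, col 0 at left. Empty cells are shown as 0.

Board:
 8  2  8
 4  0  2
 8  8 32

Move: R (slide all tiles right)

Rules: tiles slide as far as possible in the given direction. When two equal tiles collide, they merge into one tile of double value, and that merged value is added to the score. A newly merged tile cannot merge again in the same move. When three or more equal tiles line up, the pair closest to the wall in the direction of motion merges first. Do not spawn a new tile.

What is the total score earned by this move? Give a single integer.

Answer: 16

Derivation:
Slide right:
row 0: [8, 2, 8] -> [8, 2, 8]  score +0 (running 0)
row 1: [4, 0, 2] -> [0, 4, 2]  score +0 (running 0)
row 2: [8, 8, 32] -> [0, 16, 32]  score +16 (running 16)
Board after move:
 8  2  8
 0  4  2
 0 16 32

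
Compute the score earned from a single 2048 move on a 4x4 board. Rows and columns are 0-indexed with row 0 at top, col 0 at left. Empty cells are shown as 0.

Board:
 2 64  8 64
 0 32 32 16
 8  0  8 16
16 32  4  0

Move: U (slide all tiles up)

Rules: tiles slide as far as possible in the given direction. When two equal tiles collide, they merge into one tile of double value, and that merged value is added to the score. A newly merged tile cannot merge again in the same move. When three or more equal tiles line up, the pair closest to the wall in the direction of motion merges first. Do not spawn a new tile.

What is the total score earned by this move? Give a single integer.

Answer: 96

Derivation:
Slide up:
col 0: [2, 0, 8, 16] -> [2, 8, 16, 0]  score +0 (running 0)
col 1: [64, 32, 0, 32] -> [64, 64, 0, 0]  score +64 (running 64)
col 2: [8, 32, 8, 4] -> [8, 32, 8, 4]  score +0 (running 64)
col 3: [64, 16, 16, 0] -> [64, 32, 0, 0]  score +32 (running 96)
Board after move:
 2 64  8 64
 8 64 32 32
16  0  8  0
 0  0  4  0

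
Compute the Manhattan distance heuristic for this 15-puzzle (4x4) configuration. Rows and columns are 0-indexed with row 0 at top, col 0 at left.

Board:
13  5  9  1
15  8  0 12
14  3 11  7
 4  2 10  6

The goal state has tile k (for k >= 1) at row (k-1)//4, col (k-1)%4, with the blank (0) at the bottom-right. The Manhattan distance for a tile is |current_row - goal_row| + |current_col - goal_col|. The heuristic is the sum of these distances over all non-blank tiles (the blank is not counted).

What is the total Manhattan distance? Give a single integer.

Answer: 41

Derivation:
Tile 13: at (0,0), goal (3,0), distance |0-3|+|0-0| = 3
Tile 5: at (0,1), goal (1,0), distance |0-1|+|1-0| = 2
Tile 9: at (0,2), goal (2,0), distance |0-2|+|2-0| = 4
Tile 1: at (0,3), goal (0,0), distance |0-0|+|3-0| = 3
Tile 15: at (1,0), goal (3,2), distance |1-3|+|0-2| = 4
Tile 8: at (1,1), goal (1,3), distance |1-1|+|1-3| = 2
Tile 12: at (1,3), goal (2,3), distance |1-2|+|3-3| = 1
Tile 14: at (2,0), goal (3,1), distance |2-3|+|0-1| = 2
Tile 3: at (2,1), goal (0,2), distance |2-0|+|1-2| = 3
Tile 11: at (2,2), goal (2,2), distance |2-2|+|2-2| = 0
Tile 7: at (2,3), goal (1,2), distance |2-1|+|3-2| = 2
Tile 4: at (3,0), goal (0,3), distance |3-0|+|0-3| = 6
Tile 2: at (3,1), goal (0,1), distance |3-0|+|1-1| = 3
Tile 10: at (3,2), goal (2,1), distance |3-2|+|2-1| = 2
Tile 6: at (3,3), goal (1,1), distance |3-1|+|3-1| = 4
Sum: 3 + 2 + 4 + 3 + 4 + 2 + 1 + 2 + 3 + 0 + 2 + 6 + 3 + 2 + 4 = 41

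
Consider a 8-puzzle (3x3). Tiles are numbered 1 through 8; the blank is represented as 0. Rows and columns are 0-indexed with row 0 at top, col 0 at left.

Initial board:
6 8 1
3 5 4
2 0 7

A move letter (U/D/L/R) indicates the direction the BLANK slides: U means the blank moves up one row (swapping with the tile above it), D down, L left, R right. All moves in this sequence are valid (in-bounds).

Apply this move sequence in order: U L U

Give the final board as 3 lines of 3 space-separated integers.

Answer: 0 8 1
6 3 4
2 5 7

Derivation:
After move 1 (U):
6 8 1
3 0 4
2 5 7

After move 2 (L):
6 8 1
0 3 4
2 5 7

After move 3 (U):
0 8 1
6 3 4
2 5 7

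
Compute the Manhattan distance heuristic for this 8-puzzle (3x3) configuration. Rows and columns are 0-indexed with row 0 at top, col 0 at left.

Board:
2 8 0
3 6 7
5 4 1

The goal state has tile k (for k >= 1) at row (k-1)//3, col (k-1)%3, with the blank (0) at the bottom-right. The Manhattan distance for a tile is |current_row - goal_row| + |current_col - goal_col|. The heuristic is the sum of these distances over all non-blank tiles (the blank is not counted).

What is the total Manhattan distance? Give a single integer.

Tile 2: (0,0)->(0,1) = 1
Tile 8: (0,1)->(2,1) = 2
Tile 3: (1,0)->(0,2) = 3
Tile 6: (1,1)->(1,2) = 1
Tile 7: (1,2)->(2,0) = 3
Tile 5: (2,0)->(1,1) = 2
Tile 4: (2,1)->(1,0) = 2
Tile 1: (2,2)->(0,0) = 4
Sum: 1 + 2 + 3 + 1 + 3 + 2 + 2 + 4 = 18

Answer: 18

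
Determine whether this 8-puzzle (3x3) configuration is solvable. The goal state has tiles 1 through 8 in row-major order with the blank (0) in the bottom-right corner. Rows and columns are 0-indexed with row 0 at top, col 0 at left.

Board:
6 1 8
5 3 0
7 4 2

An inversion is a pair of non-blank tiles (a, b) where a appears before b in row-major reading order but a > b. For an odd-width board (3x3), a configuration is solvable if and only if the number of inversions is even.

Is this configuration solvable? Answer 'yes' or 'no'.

Answer: no

Derivation:
Inversions (pairs i<j in row-major order where tile[i] > tile[j] > 0): 17
17 is odd, so the puzzle is not solvable.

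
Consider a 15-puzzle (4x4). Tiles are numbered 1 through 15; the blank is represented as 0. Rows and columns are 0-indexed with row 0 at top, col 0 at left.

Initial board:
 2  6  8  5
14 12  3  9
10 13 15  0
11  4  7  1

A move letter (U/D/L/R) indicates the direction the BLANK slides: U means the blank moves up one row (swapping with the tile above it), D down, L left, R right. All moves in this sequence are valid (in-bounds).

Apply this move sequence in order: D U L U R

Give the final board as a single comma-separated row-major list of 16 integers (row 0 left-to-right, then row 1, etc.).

After move 1 (D):
 2  6  8  5
14 12  3  9
10 13 15  1
11  4  7  0

After move 2 (U):
 2  6  8  5
14 12  3  9
10 13 15  0
11  4  7  1

After move 3 (L):
 2  6  8  5
14 12  3  9
10 13  0 15
11  4  7  1

After move 4 (U):
 2  6  8  5
14 12  0  9
10 13  3 15
11  4  7  1

After move 5 (R):
 2  6  8  5
14 12  9  0
10 13  3 15
11  4  7  1

Answer: 2, 6, 8, 5, 14, 12, 9, 0, 10, 13, 3, 15, 11, 4, 7, 1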